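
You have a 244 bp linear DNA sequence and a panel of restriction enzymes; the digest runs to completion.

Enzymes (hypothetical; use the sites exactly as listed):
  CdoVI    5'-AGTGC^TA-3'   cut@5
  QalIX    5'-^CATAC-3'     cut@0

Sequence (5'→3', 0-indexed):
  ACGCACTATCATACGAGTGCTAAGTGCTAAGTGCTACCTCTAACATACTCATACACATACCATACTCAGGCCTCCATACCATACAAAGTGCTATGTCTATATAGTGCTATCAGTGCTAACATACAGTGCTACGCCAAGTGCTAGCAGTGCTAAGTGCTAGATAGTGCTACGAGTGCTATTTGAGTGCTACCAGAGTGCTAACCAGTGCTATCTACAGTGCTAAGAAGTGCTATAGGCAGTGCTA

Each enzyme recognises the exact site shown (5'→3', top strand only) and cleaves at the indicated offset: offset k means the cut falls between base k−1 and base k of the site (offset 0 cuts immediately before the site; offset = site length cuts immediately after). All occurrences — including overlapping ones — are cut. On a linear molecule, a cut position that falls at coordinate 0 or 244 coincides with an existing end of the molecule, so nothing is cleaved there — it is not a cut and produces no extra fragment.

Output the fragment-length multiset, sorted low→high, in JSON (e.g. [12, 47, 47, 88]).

[2,3,5,5,6,6,7,7,7,9,9,9,9,9,10,10,10,10,11,11,11,12,12,12,12,14,16]

Per-enzyme occurrences:
  CdoVI (AGTGCTA, off=5): starts [15, 22, 29, 86, 102, 111, 124, 136, 145, 152, 162, 171, 182, 193, 203, 215, 225, 237] → cuts [20, 27, 34, 91, 107, 116, 129, 141, 150, 157, 167, 176, 187, 198, 208, 220, 230, 242]
  QalIX (CATAC, off=0): starts [9, 43, 49, 55, 60, 74, 79, 119] → cuts [9, 43, 49, 55, 60, 74, 79, 119]

Pooled cuts: [9, 20, 27, 34, 43, 49, 55, 60, 74, 79, 91, 107, 116, 119, 129, 141, 150, 157, 167, 176, 187, 198, 208, 220, 230, 242]

Fragments:
  [0,9): 9 bp
  [9,20): 11 bp
  [20,27): 7 bp
  [27,34): 7 bp
  [34,43): 9 bp
  [43,49): 6 bp
  [49,55): 6 bp
  [55,60): 5 bp
  [60,74): 14 bp
  [74,79): 5 bp
  [79,91): 12 bp
  [91,107): 16 bp
  [107,116): 9 bp
  [116,119): 3 bp
  [119,129): 10 bp
  [129,141): 12 bp
  [141,150): 9 bp
  [150,157): 7 bp
  [157,167): 10 bp
  [167,176): 9 bp
  [176,187): 11 bp
  [187,198): 11 bp
  [198,208): 10 bp
  [208,220): 12 bp
  [220,230): 10 bp
  [230,242): 12 bp
  [242,244): 2 bp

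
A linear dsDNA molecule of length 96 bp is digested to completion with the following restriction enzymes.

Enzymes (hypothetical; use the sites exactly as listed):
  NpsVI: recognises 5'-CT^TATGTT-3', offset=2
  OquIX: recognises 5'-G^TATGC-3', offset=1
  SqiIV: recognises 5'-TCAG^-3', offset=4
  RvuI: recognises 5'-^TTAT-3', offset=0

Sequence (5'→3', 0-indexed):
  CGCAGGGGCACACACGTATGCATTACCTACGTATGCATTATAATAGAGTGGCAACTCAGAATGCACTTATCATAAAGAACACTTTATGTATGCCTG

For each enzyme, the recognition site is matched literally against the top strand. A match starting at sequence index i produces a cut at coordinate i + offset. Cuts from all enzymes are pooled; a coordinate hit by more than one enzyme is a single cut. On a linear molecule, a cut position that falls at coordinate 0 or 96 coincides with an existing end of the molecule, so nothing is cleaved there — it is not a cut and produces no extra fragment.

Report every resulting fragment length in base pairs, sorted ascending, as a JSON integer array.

[5,6,7,8,15,16,17,22]

Per-enzyme occurrences:
  NpsVI (CTTATGTT, off=2): no sites
  OquIX (GTATGC, off=1): starts [15, 30, 87] → cuts [16, 31, 88]
  SqiIV (TCAG, off=4): starts [55] → cuts [59]
  RvuI (TTAT, off=0): starts [37, 66, 83] → cuts [37, 66, 83]

All cut coordinates (distinct, sorted): [16, 31, 37, 59, 66, 83, 88]

Fragment lengths:
  [0,16): 16 bp
  [16,31): 15 bp
  [31,37): 6 bp
  [37,59): 22 bp
  [59,66): 7 bp
  [66,83): 17 bp
  [83,88): 5 bp
  [88,96): 8 bp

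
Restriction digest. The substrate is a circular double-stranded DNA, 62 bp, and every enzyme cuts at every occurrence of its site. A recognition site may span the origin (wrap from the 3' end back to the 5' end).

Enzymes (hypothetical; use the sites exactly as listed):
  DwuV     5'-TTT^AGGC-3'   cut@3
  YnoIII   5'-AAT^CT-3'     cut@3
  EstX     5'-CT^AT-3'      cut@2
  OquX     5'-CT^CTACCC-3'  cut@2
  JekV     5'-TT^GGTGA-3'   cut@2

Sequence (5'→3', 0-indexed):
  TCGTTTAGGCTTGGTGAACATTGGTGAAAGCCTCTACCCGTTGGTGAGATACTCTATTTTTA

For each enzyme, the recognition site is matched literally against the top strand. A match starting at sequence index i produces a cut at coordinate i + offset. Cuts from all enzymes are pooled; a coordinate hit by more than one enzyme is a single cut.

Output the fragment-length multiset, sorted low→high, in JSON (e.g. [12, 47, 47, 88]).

Site scan:
  DwuV (TTTAGGC, off=3): starts [3] → cuts [6]
  YnoIII (AATCT, off=3): no sites
  EstX (CTAT, off=2): starts [53] → cuts [55]
  OquX (CTCTACCC, off=2): starts [31] → cuts [33]
  JekV (TTGGTGA, off=2): starts [10, 20, 40] → cuts [12, 22, 42]

All cut coordinates (distinct, sorted): [6, 12, 22, 33, 42, 55]

Fragment lengths:
  6→12: 6 bp
  12→22: 10 bp
  22→33: 11 bp
  33→42: 9 bp
  42→55: 13 bp
  55→6 (wrap): 62-55+6 = 13 bp

[6,9,10,11,13,13]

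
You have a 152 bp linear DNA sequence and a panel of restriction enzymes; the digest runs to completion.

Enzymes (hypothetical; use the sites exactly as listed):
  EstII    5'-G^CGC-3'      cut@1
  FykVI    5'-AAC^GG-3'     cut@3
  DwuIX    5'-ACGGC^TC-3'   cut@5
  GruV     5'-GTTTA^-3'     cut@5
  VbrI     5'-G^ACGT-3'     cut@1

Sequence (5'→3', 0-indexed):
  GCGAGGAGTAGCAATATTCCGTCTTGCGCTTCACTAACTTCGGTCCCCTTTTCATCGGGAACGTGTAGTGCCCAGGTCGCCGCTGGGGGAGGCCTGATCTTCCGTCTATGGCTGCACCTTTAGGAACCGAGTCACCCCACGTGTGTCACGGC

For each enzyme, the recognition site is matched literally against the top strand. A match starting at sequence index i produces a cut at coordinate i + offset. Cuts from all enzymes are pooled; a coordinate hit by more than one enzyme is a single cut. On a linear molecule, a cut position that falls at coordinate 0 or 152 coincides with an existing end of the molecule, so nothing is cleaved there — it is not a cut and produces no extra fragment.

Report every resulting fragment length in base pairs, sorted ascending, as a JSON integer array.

Scan for sites:
  EstII GCGC/1: at [25] ⇒ [26]
  FykVI (AACGG, off=3): no sites
  DwuIX (ACGGCTC, off=5): no sites
  GruV (GTTTA, off=5): no sites
  VbrI (GACGT, off=1): no sites

All cut coordinates (distinct, sorted): [26]

Fragment lengths:
  [0,26): 26 bp
  [26,152): 126 bp

[26,126]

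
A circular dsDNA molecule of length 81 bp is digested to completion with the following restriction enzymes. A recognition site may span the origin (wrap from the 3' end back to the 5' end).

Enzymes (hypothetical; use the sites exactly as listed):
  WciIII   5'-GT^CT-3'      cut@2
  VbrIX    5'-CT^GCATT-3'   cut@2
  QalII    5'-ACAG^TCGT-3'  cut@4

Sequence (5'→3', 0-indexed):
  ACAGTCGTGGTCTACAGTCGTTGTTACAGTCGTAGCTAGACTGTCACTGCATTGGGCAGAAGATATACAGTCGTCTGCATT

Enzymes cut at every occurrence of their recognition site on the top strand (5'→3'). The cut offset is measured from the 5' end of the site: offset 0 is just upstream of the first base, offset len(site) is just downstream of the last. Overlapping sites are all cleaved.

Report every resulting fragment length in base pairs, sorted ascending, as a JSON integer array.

[2,4,6,7,9,12,19,22]

Scan for sites:
  WciIII (GTCT, off=2): starts [9, 72] → cuts [11, 74]
  VbrIX (CTGCATT, off=2): starts [46, 74] → cuts [48, 76]
  QalII (ACAGTCGT, off=4): starts [0, 13, 25, 66] → cuts [4, 17, 29, 70]

All cut coordinates (distinct, sorted): [4, 11, 17, 29, 48, 70, 74, 76]

Fragment lengths:
  4→11: 7 bp
  11→17: 6 bp
  17→29: 12 bp
  29→48: 19 bp
  48→70: 22 bp
  70→74: 4 bp
  74→76: 2 bp
  76→4 (wrap): 81-76+4 = 9 bp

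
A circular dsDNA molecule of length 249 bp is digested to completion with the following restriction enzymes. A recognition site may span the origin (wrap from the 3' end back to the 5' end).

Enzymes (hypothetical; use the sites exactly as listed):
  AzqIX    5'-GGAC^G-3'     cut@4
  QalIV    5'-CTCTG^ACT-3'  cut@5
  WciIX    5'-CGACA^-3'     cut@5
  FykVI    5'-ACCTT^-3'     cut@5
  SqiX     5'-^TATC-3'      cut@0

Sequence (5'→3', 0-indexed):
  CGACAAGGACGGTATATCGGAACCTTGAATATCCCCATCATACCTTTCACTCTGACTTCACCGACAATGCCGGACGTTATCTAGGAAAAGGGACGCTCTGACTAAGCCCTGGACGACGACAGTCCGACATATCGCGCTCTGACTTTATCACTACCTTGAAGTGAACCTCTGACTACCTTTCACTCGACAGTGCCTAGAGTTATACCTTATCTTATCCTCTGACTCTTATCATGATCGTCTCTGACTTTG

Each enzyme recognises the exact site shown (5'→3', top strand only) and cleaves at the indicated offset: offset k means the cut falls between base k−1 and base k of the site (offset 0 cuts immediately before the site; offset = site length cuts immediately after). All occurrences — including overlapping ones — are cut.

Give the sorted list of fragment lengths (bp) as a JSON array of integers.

[1,2,3,4,4,4,5,5,6,7,8,8,8,9,9,10,11,12,12,12,12,14,14,17,17,17,18]

Per-enzyme occurrences:
  AzqIX GGACG/4: at [6, 71, 90, 110] ⇒ [10, 75, 94, 114]
  QalIV CTCTGACT/5: at [49, 95, 136, 166, 216, 238] ⇒ [54, 100, 141, 171, 221, 243]
  WciIX CGACA/5: at [0, 61, 116, 124, 184] ⇒ [5, 66, 121, 129, 189]
  FykVI ACCTT/5: at [21, 41, 152, 174, 203] ⇒ [26, 46, 157, 179, 208]
  SqiX TATC/0: at [14, 29, 77, 129, 145, 207, 212, 226] ⇒ [14, 29, 77, 129, 145, 207, 212, 226]

All cut coordinates (distinct, sorted): [5, 10, 14, 26, 29, 46, 54, 66, 75, 77, 94, 100, 114, 121, 129, 141, 145, 157, 171, 179, 189, 207, 208, 212, 221, 226, 243]

Fragments:
  5→10: 5 bp
  10→14: 4 bp
  14→26: 12 bp
  26→29: 3 bp
  29→46: 17 bp
  46→54: 8 bp
  54→66: 12 bp
  66→75: 9 bp
  75→77: 2 bp
  77→94: 17 bp
  94→100: 6 bp
  100→114: 14 bp
  114→121: 7 bp
  121→129: 8 bp
  129→141: 12 bp
  141→145: 4 bp
  145→157: 12 bp
  157→171: 14 bp
  171→179: 8 bp
  179→189: 10 bp
  189→207: 18 bp
  207→208: 1 bp
  208→212: 4 bp
  212→221: 9 bp
  221→226: 5 bp
  226→243: 17 bp
  243→5 (wrap): 249-243+5 = 11 bp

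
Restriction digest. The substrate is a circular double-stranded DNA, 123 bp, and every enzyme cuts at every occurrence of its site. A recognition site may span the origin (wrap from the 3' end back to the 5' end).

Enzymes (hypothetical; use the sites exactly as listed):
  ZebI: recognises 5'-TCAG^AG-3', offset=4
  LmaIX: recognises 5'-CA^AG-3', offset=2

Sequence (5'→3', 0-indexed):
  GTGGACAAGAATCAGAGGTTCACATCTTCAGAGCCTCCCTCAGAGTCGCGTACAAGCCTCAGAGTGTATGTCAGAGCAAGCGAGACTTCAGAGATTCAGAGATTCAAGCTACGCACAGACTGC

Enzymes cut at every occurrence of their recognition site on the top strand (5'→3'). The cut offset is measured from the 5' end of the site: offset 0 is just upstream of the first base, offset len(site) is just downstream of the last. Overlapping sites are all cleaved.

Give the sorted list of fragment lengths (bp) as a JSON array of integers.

[4,7,8,8,8,11,12,12,13,16,24]

Per-enzyme occurrences:
  ZebI TCAGAG/4: at [11, 27, 39, 58, 70, 87, 95] ⇒ [15, 31, 43, 62, 74, 91, 99]
  LmaIX CAAG/2: at [5, 52, 76, 104] ⇒ [7, 54, 78, 106]

All cut coordinates (distinct, sorted): [7, 15, 31, 43, 54, 62, 74, 78, 91, 99, 106]

Fragment lengths:
  7→15: 8 bp
  15→31: 16 bp
  31→43: 12 bp
  43→54: 11 bp
  54→62: 8 bp
  62→74: 12 bp
  74→78: 4 bp
  78→91: 13 bp
  91→99: 8 bp
  99→106: 7 bp
  106→7 (wrap): 123-106+7 = 24 bp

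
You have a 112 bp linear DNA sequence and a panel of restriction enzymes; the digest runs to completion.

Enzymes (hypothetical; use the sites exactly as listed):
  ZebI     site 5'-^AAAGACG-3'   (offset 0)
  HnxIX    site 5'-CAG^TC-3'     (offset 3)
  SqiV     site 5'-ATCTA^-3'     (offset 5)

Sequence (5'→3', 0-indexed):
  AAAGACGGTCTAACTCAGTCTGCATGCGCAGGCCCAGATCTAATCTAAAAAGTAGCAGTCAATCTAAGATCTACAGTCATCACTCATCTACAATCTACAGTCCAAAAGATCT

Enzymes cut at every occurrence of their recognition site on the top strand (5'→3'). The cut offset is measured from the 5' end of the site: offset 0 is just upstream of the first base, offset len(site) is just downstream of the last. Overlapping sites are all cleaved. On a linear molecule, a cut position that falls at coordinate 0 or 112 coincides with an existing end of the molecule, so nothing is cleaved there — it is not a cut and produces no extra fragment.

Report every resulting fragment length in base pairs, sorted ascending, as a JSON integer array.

[3,3,5,7,7,8,11,12,14,18,24]

Site scan:
  ZebI AAAGACG/0: at [0] ⇒ [] (position 0 is a terminus of the linear molecule — no cut)
  HnxIX CAGTC/3: at [15, 55, 73, 97] ⇒ [18, 58, 76, 100]
  SqiV ATCTA/5: at [37, 42, 61, 68, 85, 92] ⇒ [42, 47, 66, 73, 90, 97]

All cut coordinates (distinct, sorted): [18, 42, 47, 58, 66, 73, 76, 90, 97, 100]

Fragments:
  [0,18): 18 bp
  [18,42): 24 bp
  [42,47): 5 bp
  [47,58): 11 bp
  [58,66): 8 bp
  [66,73): 7 bp
  [73,76): 3 bp
  [76,90): 14 bp
  [90,97): 7 bp
  [97,100): 3 bp
  [100,112): 12 bp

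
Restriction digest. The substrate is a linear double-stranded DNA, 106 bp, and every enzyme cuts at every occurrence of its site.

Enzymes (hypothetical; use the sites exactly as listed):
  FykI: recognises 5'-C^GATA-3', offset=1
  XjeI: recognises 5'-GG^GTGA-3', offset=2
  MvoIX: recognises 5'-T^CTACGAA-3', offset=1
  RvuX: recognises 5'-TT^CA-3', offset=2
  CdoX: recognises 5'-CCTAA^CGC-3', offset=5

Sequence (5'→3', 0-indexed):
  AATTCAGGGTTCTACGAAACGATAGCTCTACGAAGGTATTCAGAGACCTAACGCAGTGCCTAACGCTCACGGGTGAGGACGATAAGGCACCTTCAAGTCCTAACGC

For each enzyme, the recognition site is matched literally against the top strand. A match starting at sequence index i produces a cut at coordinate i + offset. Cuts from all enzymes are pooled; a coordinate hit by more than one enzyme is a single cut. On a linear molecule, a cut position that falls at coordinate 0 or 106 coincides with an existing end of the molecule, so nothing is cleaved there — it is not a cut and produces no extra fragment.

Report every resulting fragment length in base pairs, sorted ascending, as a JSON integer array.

[3,4,7,7,8,9,9,10,11,12,13,13]

Site scan:
  FykI CGATA/1: at [19, 79] ⇒ [20, 80]
  XjeI GGGTGA/2: at [70] ⇒ [72]
  MvoIX TCTACGAA/1: at [10, 26] ⇒ [11, 27]
  RvuX TTCA/2: at [2, 38, 91] ⇒ [4, 40, 93]
  CdoX CCTAACGC/5: at [46, 58, 98] ⇒ [51, 63, 103]

All cut coordinates (distinct, sorted): [4, 11, 20, 27, 40, 51, 63, 72, 80, 93, 103]

Fragment lengths:
  [0,4): 4 bp
  [4,11): 7 bp
  [11,20): 9 bp
  [20,27): 7 bp
  [27,40): 13 bp
  [40,51): 11 bp
  [51,63): 12 bp
  [63,72): 9 bp
  [72,80): 8 bp
  [80,93): 13 bp
  [93,103): 10 bp
  [103,106): 3 bp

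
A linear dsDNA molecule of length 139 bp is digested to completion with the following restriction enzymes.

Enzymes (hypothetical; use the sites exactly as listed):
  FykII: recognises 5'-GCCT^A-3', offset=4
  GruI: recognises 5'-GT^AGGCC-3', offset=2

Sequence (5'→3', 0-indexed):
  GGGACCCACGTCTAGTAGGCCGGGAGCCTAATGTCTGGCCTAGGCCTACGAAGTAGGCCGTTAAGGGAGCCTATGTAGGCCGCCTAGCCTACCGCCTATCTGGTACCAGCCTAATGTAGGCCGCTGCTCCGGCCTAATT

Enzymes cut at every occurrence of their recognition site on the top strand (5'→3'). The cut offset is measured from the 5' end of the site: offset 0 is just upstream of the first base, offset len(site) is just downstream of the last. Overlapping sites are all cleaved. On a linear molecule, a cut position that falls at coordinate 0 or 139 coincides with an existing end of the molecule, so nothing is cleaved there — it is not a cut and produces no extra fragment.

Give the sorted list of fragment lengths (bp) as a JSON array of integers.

[4,4,5,5,6,7,7,9,12,13,15,16,18,18]

Site scan:
  FykII GCCTA/4: at [25, 37, 43, 68, 81, 86, 93, 108, 131] ⇒ [29, 41, 47, 72, 85, 90, 97, 112, 135]
  GruI GTAGGCC/2: at [14, 52, 74, 115] ⇒ [16, 54, 76, 117]

All cut coordinates (distinct, sorted): [16, 29, 41, 47, 54, 72, 76, 85, 90, 97, 112, 117, 135]

Fragment lengths:
  [0,16): 16 bp
  [16,29): 13 bp
  [29,41): 12 bp
  [41,47): 6 bp
  [47,54): 7 bp
  [54,72): 18 bp
  [72,76): 4 bp
  [76,85): 9 bp
  [85,90): 5 bp
  [90,97): 7 bp
  [97,112): 15 bp
  [112,117): 5 bp
  [117,135): 18 bp
  [135,139): 4 bp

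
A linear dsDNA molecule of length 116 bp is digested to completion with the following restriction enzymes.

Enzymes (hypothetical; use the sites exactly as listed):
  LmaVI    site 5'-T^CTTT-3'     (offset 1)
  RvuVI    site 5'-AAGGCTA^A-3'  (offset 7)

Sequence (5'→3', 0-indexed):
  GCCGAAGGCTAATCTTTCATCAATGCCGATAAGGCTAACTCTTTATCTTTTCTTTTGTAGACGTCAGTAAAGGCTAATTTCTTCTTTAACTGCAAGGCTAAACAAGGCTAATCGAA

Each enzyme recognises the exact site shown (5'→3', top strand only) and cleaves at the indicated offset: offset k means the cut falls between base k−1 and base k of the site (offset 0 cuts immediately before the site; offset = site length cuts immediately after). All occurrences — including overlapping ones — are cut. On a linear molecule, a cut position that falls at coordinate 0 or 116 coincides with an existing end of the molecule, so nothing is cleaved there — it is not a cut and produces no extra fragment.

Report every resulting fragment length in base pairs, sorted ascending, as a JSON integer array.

Site scan:
  LmaVI (TCTTT, off=1): starts [12, 39, 45, 50, 82] → cuts [13, 40, 46, 51, 83]
  RvuVI (AAGGCTAA, off=7): starts [4, 30, 69, 93, 103] → cuts [11, 37, 76, 100, 110]

All cut coordinates (distinct, sorted): [11, 13, 37, 40, 46, 51, 76, 83, 100, 110]

Fragment lengths:
  [0,11): 11 bp
  [11,13): 2 bp
  [13,37): 24 bp
  [37,40): 3 bp
  [40,46): 6 bp
  [46,51): 5 bp
  [51,76): 25 bp
  [76,83): 7 bp
  [83,100): 17 bp
  [100,110): 10 bp
  [110,116): 6 bp

[2,3,5,6,6,7,10,11,17,24,25]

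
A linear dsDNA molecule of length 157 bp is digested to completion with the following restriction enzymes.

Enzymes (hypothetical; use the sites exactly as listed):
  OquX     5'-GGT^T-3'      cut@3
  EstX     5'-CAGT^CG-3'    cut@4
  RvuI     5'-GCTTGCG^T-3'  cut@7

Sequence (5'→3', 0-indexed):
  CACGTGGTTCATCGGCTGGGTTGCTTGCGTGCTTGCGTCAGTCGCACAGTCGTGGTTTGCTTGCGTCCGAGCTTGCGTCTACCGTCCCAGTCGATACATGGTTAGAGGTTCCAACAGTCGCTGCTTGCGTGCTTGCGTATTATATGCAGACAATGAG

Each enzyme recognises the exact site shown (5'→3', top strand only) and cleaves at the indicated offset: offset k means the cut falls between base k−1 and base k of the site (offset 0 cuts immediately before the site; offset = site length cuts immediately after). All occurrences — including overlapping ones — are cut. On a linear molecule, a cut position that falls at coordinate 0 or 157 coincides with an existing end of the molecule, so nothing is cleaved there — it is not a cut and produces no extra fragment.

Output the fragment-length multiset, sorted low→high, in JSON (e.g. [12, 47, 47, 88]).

[5,6,7,8,8,8,8,8,9,9,11,11,12,13,14,20]

Site scan:
  OquX (GGTT, off=3): starts [5, 18, 53, 99, 106] → cuts [8, 21, 56, 102, 109]
  EstX (CAGTCG, off=4): starts [38, 46, 87, 114] → cuts [42, 50, 91, 118]
  RvuI (GCTTGCGT, off=7): starts [22, 30, 58, 70, 122, 130] → cuts [29, 37, 65, 77, 129, 137]

Pooled cuts: [8, 21, 29, 37, 42, 50, 56, 65, 77, 91, 102, 109, 118, 129, 137]

Fragment lengths:
  [0,8): 8 bp
  [8,21): 13 bp
  [21,29): 8 bp
  [29,37): 8 bp
  [37,42): 5 bp
  [42,50): 8 bp
  [50,56): 6 bp
  [56,65): 9 bp
  [65,77): 12 bp
  [77,91): 14 bp
  [91,102): 11 bp
  [102,109): 7 bp
  [109,118): 9 bp
  [118,129): 11 bp
  [129,137): 8 bp
  [137,157): 20 bp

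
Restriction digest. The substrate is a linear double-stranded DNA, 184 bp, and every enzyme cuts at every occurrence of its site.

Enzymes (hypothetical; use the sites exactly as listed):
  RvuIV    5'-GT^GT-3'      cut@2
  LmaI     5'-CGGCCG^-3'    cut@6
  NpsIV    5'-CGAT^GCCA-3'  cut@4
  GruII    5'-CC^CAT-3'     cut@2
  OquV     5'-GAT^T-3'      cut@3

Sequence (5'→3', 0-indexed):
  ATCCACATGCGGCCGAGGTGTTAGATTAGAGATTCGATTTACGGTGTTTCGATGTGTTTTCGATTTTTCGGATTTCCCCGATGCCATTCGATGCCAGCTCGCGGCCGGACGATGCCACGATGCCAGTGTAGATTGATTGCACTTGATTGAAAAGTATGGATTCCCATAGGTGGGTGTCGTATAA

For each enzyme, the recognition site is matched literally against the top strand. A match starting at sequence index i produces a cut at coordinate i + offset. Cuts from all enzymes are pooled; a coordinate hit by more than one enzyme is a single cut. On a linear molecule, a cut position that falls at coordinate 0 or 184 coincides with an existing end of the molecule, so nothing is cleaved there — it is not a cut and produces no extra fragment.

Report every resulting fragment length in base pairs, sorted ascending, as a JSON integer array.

[3,4,4,5,6,6,6,7,7,7,8,9,9,9,9,10,10,10,11,14,15,15]

Scan for sites:
  RvuIV (GTGT, off=2): starts [17, 43, 53, 125, 173] → cuts [19, 45, 55, 127, 175]
  LmaI (CGGCCG, off=6): starts [9, 101] → cuts [15, 107]
  NpsIV (CGATGCCA, off=4): starts [78, 88, 109, 117] → cuts [82, 92, 113, 121]
  GruII (CCCAT, off=2): starts [162] → cuts [164]
  OquV (GATT, off=3): starts [23, 30, 35, 61, 70, 130, 134, 144, 158] → cuts [26, 33, 38, 64, 73, 133, 137, 147, 161]

Pooled cuts: [15, 19, 26, 33, 38, 45, 55, 64, 73, 82, 92, 107, 113, 121, 127, 133, 137, 147, 161, 164, 175]

Fragment lengths:
  [0,15): 15 bp
  [15,19): 4 bp
  [19,26): 7 bp
  [26,33): 7 bp
  [33,38): 5 bp
  [38,45): 7 bp
  [45,55): 10 bp
  [55,64): 9 bp
  [64,73): 9 bp
  [73,82): 9 bp
  [82,92): 10 bp
  [92,107): 15 bp
  [107,113): 6 bp
  [113,121): 8 bp
  [121,127): 6 bp
  [127,133): 6 bp
  [133,137): 4 bp
  [137,147): 10 bp
  [147,161): 14 bp
  [161,164): 3 bp
  [164,175): 11 bp
  [175,184): 9 bp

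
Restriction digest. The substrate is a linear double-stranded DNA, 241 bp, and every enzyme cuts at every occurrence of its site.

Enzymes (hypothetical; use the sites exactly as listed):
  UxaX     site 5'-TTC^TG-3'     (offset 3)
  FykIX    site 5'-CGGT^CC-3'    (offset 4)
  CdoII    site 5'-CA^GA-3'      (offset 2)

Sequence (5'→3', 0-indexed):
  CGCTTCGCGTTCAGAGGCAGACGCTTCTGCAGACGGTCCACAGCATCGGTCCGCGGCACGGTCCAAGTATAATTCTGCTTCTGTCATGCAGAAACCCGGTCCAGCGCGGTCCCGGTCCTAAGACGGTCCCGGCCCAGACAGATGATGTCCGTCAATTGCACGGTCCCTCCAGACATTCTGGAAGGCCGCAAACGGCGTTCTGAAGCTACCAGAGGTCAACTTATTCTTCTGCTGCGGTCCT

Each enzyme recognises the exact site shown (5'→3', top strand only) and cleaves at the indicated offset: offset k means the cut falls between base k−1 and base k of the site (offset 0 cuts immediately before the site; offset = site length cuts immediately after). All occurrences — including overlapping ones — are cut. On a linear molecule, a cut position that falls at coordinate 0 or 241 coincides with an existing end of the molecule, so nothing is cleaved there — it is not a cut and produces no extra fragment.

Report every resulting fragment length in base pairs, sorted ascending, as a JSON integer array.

Per-enzyme occurrences:
  UxaX (TTCTG, off=3): starts [24, 72, 78, 175, 197, 226] → cuts [27, 75, 81, 178, 200, 229]
  FykIX (CGGTCC, off=4): starts [33, 46, 58, 96, 106, 112, 123, 160, 234] → cuts [37, 50, 62, 100, 110, 116, 127, 164, 238]
  CdoII (CAGA, off=2): starts [11, 17, 29, 88, 134, 138, 169, 209] → cuts [13, 19, 31, 90, 136, 140, 171, 211]

Pooled cuts: [13, 19, 27, 31, 37, 50, 62, 75, 81, 90, 100, 110, 116, 127, 136, 140, 164, 171, 178, 200, 211, 229, 238]

Fragment lengths:
  [0,13): 13 bp
  [13,19): 6 bp
  [19,27): 8 bp
  [27,31): 4 bp
  [31,37): 6 bp
  [37,50): 13 bp
  [50,62): 12 bp
  [62,75): 13 bp
  [75,81): 6 bp
  [81,90): 9 bp
  [90,100): 10 bp
  [100,110): 10 bp
  [110,116): 6 bp
  [116,127): 11 bp
  [127,136): 9 bp
  [136,140): 4 bp
  [140,164): 24 bp
  [164,171): 7 bp
  [171,178): 7 bp
  [178,200): 22 bp
  [200,211): 11 bp
  [211,229): 18 bp
  [229,238): 9 bp
  [238,241): 3 bp

[3,4,4,6,6,6,6,7,7,8,9,9,9,10,10,11,11,12,13,13,13,18,22,24]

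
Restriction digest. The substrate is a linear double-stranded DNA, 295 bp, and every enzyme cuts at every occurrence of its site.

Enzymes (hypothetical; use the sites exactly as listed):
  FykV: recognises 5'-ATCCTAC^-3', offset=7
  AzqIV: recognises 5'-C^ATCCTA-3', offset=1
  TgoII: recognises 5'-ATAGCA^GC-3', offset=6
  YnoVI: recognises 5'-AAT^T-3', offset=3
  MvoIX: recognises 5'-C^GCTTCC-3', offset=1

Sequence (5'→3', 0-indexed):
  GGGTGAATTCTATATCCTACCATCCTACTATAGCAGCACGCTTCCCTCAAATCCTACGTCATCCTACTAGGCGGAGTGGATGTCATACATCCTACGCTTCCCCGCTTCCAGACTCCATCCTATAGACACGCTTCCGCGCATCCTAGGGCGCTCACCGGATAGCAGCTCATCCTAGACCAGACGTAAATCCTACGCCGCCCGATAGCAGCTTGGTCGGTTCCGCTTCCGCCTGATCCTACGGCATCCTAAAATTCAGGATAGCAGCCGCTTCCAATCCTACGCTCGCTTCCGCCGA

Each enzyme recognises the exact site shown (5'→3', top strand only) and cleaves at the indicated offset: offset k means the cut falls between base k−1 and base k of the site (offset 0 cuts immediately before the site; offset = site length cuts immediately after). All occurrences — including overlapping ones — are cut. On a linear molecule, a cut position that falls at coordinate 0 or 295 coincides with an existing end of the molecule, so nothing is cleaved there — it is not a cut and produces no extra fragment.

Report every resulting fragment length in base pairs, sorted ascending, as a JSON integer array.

Site scan:
  FykV (ATCCTAC, off=7): starts [13, 21, 50, 60, 88, 186, 232, 273] → cuts [20, 28, 57, 67, 95, 193, 239, 280]
  AzqIV (CATCCTA, off=1): starts [20, 59, 87, 115, 138, 167, 241] → cuts [21, 60, 88, 116, 139, 168, 242]
  TgoII (ATAGCAGC, off=6): starts [29, 158, 201, 257] → cuts [35, 164, 207, 263]
  YnoVI (AATT, off=3): starts [5, 249] → cuts [8, 252]
  MvoIX (CGCTTCC, off=1): starts [38, 94, 102, 128, 220, 265, 283] → cuts [39, 95, 103, 129, 221, 266, 284]

Pooled cuts: [8, 20, 21, 28, 35, 39, 57, 60, 67, 88, 95, 103, 116, 129, 139, 164, 168, 193, 207, 221, 239, 242, 252, 263, 266, 280, 284]

Fragment lengths:
  [0,8): 8 bp
  [8,20): 12 bp
  [20,21): 1 bp
  [21,28): 7 bp
  [28,35): 7 bp
  [35,39): 4 bp
  [39,57): 18 bp
  [57,60): 3 bp
  [60,67): 7 bp
  [67,88): 21 bp
  [88,95): 7 bp
  [95,103): 8 bp
  [103,116): 13 bp
  [116,129): 13 bp
  [129,139): 10 bp
  [139,164): 25 bp
  [164,168): 4 bp
  [168,193): 25 bp
  [193,207): 14 bp
  [207,221): 14 bp
  [221,239): 18 bp
  [239,242): 3 bp
  [242,252): 10 bp
  [252,263): 11 bp
  [263,266): 3 bp
  [266,280): 14 bp
  [280,284): 4 bp
  [284,295): 11 bp

[1,3,3,3,4,4,4,7,7,7,7,8,8,10,10,11,11,12,13,13,14,14,14,18,18,21,25,25]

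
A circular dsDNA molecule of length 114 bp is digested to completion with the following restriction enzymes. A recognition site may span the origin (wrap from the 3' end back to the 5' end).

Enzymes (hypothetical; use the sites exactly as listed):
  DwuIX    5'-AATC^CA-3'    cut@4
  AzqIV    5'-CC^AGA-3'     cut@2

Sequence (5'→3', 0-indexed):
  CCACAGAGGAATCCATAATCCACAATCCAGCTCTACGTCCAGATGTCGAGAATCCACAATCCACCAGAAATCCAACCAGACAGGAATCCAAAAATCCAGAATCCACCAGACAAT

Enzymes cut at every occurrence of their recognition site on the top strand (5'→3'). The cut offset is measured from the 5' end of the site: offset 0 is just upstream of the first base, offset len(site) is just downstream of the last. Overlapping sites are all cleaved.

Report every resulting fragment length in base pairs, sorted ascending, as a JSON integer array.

Scan for sites:
  DwuIX (AATCCA, off=4): starts [9, 16, 23, 50, 57, 68, 84, 92, 99, 111] → cuts [1, 13, 20, 27, 54, 61, 72, 88, 96, 103]
  AzqIV (CCAGA, off=2): starts [38, 63, 75, 95, 105] → cuts [40, 65, 77, 97, 107]

Pooled cuts: [1, 13, 20, 27, 40, 54, 61, 65, 72, 77, 88, 96, 97, 103, 107]

Fragments:
  1→13: 12 bp
  13→20: 7 bp
  20→27: 7 bp
  27→40: 13 bp
  40→54: 14 bp
  54→61: 7 bp
  61→65: 4 bp
  65→72: 7 bp
  72→77: 5 bp
  77→88: 11 bp
  88→96: 8 bp
  96→97: 1 bp
  97→103: 6 bp
  103→107: 4 bp
  107→1 (wrap): 114-107+1 = 8 bp

[1,4,4,5,6,7,7,7,7,8,8,11,12,13,14]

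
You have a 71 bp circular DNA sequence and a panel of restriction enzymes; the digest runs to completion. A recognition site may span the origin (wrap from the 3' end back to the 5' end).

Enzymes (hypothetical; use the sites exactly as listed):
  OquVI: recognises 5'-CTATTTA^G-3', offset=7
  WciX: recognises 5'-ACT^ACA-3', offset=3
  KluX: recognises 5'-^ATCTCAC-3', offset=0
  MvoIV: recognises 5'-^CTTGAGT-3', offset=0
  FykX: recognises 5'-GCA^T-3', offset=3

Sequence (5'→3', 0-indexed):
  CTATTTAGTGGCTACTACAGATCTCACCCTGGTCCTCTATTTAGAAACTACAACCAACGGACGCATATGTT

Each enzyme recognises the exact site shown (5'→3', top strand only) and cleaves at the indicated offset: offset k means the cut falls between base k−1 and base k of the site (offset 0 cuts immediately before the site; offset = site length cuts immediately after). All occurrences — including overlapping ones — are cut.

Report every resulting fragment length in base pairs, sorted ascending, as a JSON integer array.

Scan for sites:
  OquVI (CTATTTAG, off=7): starts [0, 36] → cuts [7, 43]
  WciX (ACTACA, off=3): starts [13, 46] → cuts [16, 49]
  KluX (ATCTCAC, off=0): starts [20] → cuts [20]
  MvoIV (CTTGAGT, off=0): no sites
  FykX (GCAT, off=3): starts [62] → cuts [65]

Pooled cuts: [7, 16, 20, 43, 49, 65]

Fragments:
  7→16: 9 bp
  16→20: 4 bp
  20→43: 23 bp
  43→49: 6 bp
  49→65: 16 bp
  65→7 (wrap): 71-65+7 = 13 bp

[4,6,9,13,16,23]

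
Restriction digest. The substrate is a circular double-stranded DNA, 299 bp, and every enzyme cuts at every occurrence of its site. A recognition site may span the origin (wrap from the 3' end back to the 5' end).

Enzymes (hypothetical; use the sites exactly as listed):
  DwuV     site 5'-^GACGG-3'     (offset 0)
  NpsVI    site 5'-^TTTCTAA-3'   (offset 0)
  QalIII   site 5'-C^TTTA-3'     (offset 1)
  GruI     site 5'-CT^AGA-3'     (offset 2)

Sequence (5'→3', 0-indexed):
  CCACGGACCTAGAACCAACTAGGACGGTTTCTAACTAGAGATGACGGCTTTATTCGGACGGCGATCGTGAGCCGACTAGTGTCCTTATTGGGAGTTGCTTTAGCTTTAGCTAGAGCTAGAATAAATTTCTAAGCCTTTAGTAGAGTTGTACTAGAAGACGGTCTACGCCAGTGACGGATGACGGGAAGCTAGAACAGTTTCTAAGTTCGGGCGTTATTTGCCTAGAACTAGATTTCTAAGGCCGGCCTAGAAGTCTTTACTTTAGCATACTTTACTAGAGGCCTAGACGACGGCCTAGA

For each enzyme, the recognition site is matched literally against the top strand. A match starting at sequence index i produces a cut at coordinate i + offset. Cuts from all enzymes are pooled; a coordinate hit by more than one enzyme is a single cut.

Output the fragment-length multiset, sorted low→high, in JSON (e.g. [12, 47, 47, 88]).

[3,4,4,5,5,6,6,6,6,6,6,7,7,7,7,8,8,8,8,9,10,10,11,12,13,16,16,17,26,42]

Scan for sites:
  DwuV (GACGG, off=0): starts [22, 42, 56, 156, 172, 179, 288] → cuts [22, 42, 56, 156, 172, 179, 288]
  NpsVI (TTTCTAA, off=0): starts [27, 125, 197, 232] → cuts [27, 125, 197, 232]
  QalIII (CTTTA, off=1): starts [47, 97, 103, 134, 254, 259, 269] → cuts [48, 98, 104, 135, 255, 260, 270]
  GruI (CTAGA, off=2): starts [8, 34, 109, 115, 150, 188, 221, 227, 246, 274, 282, 294] → cuts [10, 36, 111, 117, 152, 190, 223, 229, 248, 276, 284, 296]

All cut coordinates (distinct, sorted): [10, 22, 27, 36, 42, 48, 56, 98, 104, 111, 117, 125, 135, 152, 156, 172, 179, 190, 197, 223, 229, 232, 248, 255, 260, 270, 276, 284, 288, 296]

Fragments:
  10→22: 12 bp
  22→27: 5 bp
  27→36: 9 bp
  36→42: 6 bp
  42→48: 6 bp
  48→56: 8 bp
  56→98: 42 bp
  98→104: 6 bp
  104→111: 7 bp
  111→117: 6 bp
  117→125: 8 bp
  125→135: 10 bp
  135→152: 17 bp
  152→156: 4 bp
  156→172: 16 bp
  172→179: 7 bp
  179→190: 11 bp
  190→197: 7 bp
  197→223: 26 bp
  223→229: 6 bp
  229→232: 3 bp
  232→248: 16 bp
  248→255: 7 bp
  255→260: 5 bp
  260→270: 10 bp
  270→276: 6 bp
  276→284: 8 bp
  284→288: 4 bp
  288→296: 8 bp
  296→10 (wrap): 299-296+10 = 13 bp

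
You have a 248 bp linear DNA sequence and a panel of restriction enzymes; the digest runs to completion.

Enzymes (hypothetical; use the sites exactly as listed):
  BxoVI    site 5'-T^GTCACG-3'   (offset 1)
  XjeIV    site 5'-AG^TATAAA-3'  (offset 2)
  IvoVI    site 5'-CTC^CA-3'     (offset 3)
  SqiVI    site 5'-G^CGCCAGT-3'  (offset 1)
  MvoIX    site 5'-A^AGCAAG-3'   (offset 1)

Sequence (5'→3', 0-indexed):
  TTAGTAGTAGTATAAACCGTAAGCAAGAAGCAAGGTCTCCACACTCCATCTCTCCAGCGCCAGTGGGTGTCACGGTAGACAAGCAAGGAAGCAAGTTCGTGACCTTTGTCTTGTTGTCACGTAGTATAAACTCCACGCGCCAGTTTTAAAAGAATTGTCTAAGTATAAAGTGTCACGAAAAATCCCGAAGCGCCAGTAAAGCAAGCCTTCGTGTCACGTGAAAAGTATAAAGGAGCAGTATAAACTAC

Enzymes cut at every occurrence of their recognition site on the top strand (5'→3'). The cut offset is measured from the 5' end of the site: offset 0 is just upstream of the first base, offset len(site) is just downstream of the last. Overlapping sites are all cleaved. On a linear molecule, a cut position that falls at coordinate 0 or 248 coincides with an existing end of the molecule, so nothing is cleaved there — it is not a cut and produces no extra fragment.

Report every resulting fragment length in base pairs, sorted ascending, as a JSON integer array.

[3,4,7,7,8,8,8,9,9,9,10,10,11,11,11,13,13,13,13,19,26,26]

Site scan:
  BxoVI TGTCACG/1: at [67, 114, 170, 211] ⇒ [68, 115, 171, 212]
  XjeIV AGTATAAA/2: at [8, 122, 161, 223, 236] ⇒ [10, 124, 163, 225, 238]
  IvoVI CTCCA/3: at [36, 43, 51, 130] ⇒ [39, 46, 54, 133]
  SqiVI GCGCCAGT/1: at [56, 136, 189] ⇒ [57, 137, 190]
  MvoIX AAGCAAG/1: at [20, 27, 80, 88, 198] ⇒ [21, 28, 81, 89, 199]

Pooled cuts: [10, 21, 28, 39, 46, 54, 57, 68, 81, 89, 115, 124, 133, 137, 163, 171, 190, 199, 212, 225, 238]

Fragment lengths:
  [0,10): 10 bp
  [10,21): 11 bp
  [21,28): 7 bp
  [28,39): 11 bp
  [39,46): 7 bp
  [46,54): 8 bp
  [54,57): 3 bp
  [57,68): 11 bp
  [68,81): 13 bp
  [81,89): 8 bp
  [89,115): 26 bp
  [115,124): 9 bp
  [124,133): 9 bp
  [133,137): 4 bp
  [137,163): 26 bp
  [163,171): 8 bp
  [171,190): 19 bp
  [190,199): 9 bp
  [199,212): 13 bp
  [212,225): 13 bp
  [225,238): 13 bp
  [238,248): 10 bp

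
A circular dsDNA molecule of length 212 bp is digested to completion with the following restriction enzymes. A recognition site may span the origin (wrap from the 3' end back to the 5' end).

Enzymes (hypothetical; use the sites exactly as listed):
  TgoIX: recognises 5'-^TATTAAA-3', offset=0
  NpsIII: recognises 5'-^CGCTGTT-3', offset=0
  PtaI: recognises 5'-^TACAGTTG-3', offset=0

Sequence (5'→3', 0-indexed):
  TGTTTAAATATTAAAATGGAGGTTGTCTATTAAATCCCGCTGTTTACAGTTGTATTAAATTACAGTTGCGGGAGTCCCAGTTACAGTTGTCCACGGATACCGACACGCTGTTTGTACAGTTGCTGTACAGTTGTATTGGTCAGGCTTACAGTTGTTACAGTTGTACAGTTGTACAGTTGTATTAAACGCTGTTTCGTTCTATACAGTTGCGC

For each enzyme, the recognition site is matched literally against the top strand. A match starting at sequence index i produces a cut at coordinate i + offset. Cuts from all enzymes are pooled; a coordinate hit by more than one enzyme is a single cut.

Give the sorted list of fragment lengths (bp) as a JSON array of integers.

Per-enzyme occurrences:
  TgoIX (TATTAAA, off=0): starts [8, 27, 52, 179] → cuts [8, 27, 52, 179]
  NpsIII (CGCTGTT, off=0): starts [37, 105, 186, 209] → cuts [37, 105, 186, 209]
  PtaI (TACAGTTG, off=0): starts [44, 60, 81, 114, 125, 146, 155, 163, 171, 201] → cuts [44, 60, 81, 114, 125, 146, 155, 163, 171, 201]

All cut coordinates (distinct, sorted): [8, 27, 37, 44, 52, 60, 81, 105, 114, 125, 146, 155, 163, 171, 179, 186, 201, 209]

Fragment lengths:
  8→27: 19 bp
  27→37: 10 bp
  37→44: 7 bp
  44→52: 8 bp
  52→60: 8 bp
  60→81: 21 bp
  81→105: 24 bp
  105→114: 9 bp
  114→125: 11 bp
  125→146: 21 bp
  146→155: 9 bp
  155→163: 8 bp
  163→171: 8 bp
  171→179: 8 bp
  179→186: 7 bp
  186→201: 15 bp
  201→209: 8 bp
  209→8 (wrap): 212-209+8 = 11 bp

[7,7,8,8,8,8,8,8,9,9,10,11,11,15,19,21,21,24]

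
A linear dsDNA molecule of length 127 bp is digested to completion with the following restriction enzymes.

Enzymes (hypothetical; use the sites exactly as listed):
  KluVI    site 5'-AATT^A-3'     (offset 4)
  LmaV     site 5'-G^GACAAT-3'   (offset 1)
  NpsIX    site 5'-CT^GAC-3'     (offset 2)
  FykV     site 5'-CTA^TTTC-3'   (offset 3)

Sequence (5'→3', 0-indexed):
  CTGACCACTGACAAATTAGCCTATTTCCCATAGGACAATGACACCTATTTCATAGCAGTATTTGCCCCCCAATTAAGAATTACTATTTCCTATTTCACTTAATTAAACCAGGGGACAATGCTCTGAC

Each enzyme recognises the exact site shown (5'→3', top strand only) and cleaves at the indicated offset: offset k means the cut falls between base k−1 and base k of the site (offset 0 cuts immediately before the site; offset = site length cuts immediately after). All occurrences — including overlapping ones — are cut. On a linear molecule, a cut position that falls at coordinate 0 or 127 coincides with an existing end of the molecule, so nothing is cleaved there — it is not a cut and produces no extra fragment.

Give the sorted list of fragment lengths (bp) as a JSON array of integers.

[2,3,4,6,7,7,7,8,9,10,11,12,14,27]

Site scan:
  KluVI AATTA/4: at [13, 70, 77, 100] ⇒ [17, 74, 81, 104]
  LmaV GGACAAT/1: at [32, 112] ⇒ [33, 113]
  NpsIX CTGAC/2: at [0, 7, 122] ⇒ [2, 9, 124]
  FykV CTATTTC/3: at [20, 44, 82, 89] ⇒ [23, 47, 85, 92]

Pooled cuts: [2, 9, 17, 23, 33, 47, 74, 81, 85, 92, 104, 113, 124]

Fragment lengths:
  [0,2): 2 bp
  [2,9): 7 bp
  [9,17): 8 bp
  [17,23): 6 bp
  [23,33): 10 bp
  [33,47): 14 bp
  [47,74): 27 bp
  [74,81): 7 bp
  [81,85): 4 bp
  [85,92): 7 bp
  [92,104): 12 bp
  [104,113): 9 bp
  [113,124): 11 bp
  [124,127): 3 bp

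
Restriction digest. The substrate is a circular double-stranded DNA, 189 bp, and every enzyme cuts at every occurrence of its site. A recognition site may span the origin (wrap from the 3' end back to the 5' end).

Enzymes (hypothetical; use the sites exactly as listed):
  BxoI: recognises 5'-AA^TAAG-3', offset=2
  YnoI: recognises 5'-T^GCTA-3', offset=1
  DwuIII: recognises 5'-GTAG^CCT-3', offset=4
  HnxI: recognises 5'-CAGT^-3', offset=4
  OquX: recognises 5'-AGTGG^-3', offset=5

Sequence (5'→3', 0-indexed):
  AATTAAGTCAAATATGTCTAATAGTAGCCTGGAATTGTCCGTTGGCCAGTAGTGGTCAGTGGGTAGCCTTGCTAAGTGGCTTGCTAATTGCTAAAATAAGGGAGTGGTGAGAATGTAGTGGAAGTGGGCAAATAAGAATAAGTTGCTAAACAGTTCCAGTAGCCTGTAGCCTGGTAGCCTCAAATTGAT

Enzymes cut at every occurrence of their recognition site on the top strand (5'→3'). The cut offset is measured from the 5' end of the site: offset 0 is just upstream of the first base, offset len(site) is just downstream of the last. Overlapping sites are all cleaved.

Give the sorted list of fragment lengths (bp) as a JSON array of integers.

Per-enzyme occurrences:
  BxoI (AATAAG, off=2): starts [94, 130, 136] → cuts [96, 132, 138]
  YnoI (TGCTA, off=1): starts [69, 81, 88, 143] → cuts [70, 82, 89, 144]
  DwuIII (GTAGCCT, off=4): starts [23, 62, 158, 165, 173] → cuts [27, 66, 162, 169, 177]
  HnxI (CAGT, off=4): starts [46, 56, 150, 156] → cuts [50, 60, 154, 160]
  OquX (AGTGG, off=5): starts [50, 57, 74, 102, 116, 122] → cuts [55, 62, 79, 107, 121, 127]

All cut coordinates (distinct, sorted): [27, 50, 55, 60, 62, 66, 70, 79, 82, 89, 96, 107, 121, 127, 132, 138, 144, 154, 160, 162, 169, 177]

Fragments:
  27→50: 23 bp
  50→55: 5 bp
  55→60: 5 bp
  60→62: 2 bp
  62→66: 4 bp
  66→70: 4 bp
  70→79: 9 bp
  79→82: 3 bp
  82→89: 7 bp
  89→96: 7 bp
  96→107: 11 bp
  107→121: 14 bp
  121→127: 6 bp
  127→132: 5 bp
  132→138: 6 bp
  138→144: 6 bp
  144→154: 10 bp
  154→160: 6 bp
  160→162: 2 bp
  162→169: 7 bp
  169→177: 8 bp
  177→27 (wrap): 189-177+27 = 39 bp

[2,2,3,4,4,5,5,5,6,6,6,6,7,7,7,8,9,10,11,14,23,39]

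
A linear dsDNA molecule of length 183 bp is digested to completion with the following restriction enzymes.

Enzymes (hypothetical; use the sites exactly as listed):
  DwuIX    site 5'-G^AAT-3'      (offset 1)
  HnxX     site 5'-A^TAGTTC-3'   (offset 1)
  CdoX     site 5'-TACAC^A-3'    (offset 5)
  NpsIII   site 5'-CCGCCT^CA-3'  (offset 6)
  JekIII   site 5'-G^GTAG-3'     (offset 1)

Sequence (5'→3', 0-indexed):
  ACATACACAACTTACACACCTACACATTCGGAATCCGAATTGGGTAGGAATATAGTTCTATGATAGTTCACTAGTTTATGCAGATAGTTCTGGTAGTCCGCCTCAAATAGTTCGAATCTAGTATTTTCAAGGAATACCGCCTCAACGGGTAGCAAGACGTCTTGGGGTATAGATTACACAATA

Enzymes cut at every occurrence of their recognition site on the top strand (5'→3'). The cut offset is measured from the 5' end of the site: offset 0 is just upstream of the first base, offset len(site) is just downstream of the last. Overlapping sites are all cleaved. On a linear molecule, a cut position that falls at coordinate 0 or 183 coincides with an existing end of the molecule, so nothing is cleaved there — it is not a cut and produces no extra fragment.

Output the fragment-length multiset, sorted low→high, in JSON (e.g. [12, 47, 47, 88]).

[4,4,4,5,6,6,6,6,7,8,8,8,9,10,11,11,18,21,31]

Per-enzyme occurrences:
  DwuIX (GAAT, off=1): starts [30, 36, 47, 113, 131] → cuts [31, 37, 48, 114, 132]
  HnxX (ATAGTTC, off=1): starts [51, 62, 83, 106] → cuts [52, 63, 84, 107]
  CdoX (TACACA, off=5): starts [3, 12, 20, 174] → cuts [8, 17, 25, 179]
  NpsIII (CCGCCTCA, off=6): starts [97, 136] → cuts [103, 142]
  JekIII (GGTAG, off=1): starts [42, 91, 147] → cuts [43, 92, 148]

All cut coordinates (distinct, sorted): [8, 17, 25, 31, 37, 43, 48, 52, 63, 84, 92, 103, 107, 114, 132, 142, 148, 179]

Fragments:
  [0,8): 8 bp
  [8,17): 9 bp
  [17,25): 8 bp
  [25,31): 6 bp
  [31,37): 6 bp
  [37,43): 6 bp
  [43,48): 5 bp
  [48,52): 4 bp
  [52,63): 11 bp
  [63,84): 21 bp
  [84,92): 8 bp
  [92,103): 11 bp
  [103,107): 4 bp
  [107,114): 7 bp
  [114,132): 18 bp
  [132,142): 10 bp
  [142,148): 6 bp
  [148,179): 31 bp
  [179,183): 4 bp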